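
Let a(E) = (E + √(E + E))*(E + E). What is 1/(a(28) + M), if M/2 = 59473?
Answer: 60257/7261724290 - 28*√14/3630862145 ≈ 8.2690e-6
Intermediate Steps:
M = 118946 (M = 2*59473 = 118946)
a(E) = 2*E*(E + √2*√E) (a(E) = (E + √(2*E))*(2*E) = (E + √2*√E)*(2*E) = 2*E*(E + √2*√E))
1/(a(28) + M) = 1/((2*28² + 2*√2*28^(3/2)) + 118946) = 1/((2*784 + 2*√2*(56*√7)) + 118946) = 1/((1568 + 112*√14) + 118946) = 1/(120514 + 112*√14)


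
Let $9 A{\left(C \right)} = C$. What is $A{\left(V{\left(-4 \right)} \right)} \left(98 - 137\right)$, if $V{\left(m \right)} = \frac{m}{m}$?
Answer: $- \frac{13}{3} \approx -4.3333$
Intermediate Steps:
$V{\left(m \right)} = 1$
$A{\left(C \right)} = \frac{C}{9}$
$A{\left(V{\left(-4 \right)} \right)} \left(98 - 137\right) = \frac{1}{9} \cdot 1 \left(98 - 137\right) = \frac{1}{9} \left(-39\right) = - \frac{13}{3}$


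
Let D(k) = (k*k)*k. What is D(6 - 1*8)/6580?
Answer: -2/1645 ≈ -0.0012158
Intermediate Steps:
D(k) = k³ (D(k) = k²*k = k³)
D(6 - 1*8)/6580 = (6 - 1*8)³/6580 = (6 - 8)³*(1/6580) = (-2)³*(1/6580) = -8*1/6580 = -2/1645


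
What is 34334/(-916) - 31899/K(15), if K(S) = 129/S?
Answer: -73786891/19694 ≈ -3746.7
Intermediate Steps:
34334/(-916) - 31899/K(15) = 34334/(-916) - 31899/(129/15) = 34334*(-1/916) - 31899/(129*(1/15)) = -17167/458 - 31899/43/5 = -17167/458 - 31899*5/43 = -17167/458 - 159495/43 = -73786891/19694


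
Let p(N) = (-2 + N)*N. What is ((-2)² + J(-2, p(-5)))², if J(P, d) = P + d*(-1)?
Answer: 1089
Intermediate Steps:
p(N) = N*(-2 + N)
J(P, d) = P - d
((-2)² + J(-2, p(-5)))² = ((-2)² + (-2 - (-5)*(-2 - 5)))² = (4 + (-2 - (-5)*(-7)))² = (4 + (-2 - 1*35))² = (4 + (-2 - 35))² = (4 - 37)² = (-33)² = 1089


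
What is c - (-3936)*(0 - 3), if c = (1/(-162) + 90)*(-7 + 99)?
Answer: -285814/81 ≈ -3528.6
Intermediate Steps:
c = 670634/81 (c = (-1/162 + 90)*92 = (14579/162)*92 = 670634/81 ≈ 8279.4)
c - (-3936)*(0 - 3) = 670634/81 - (-3936)*(0 - 3) = 670634/81 - (-3936)*(-3) = 670634/81 - 492*24 = 670634/81 - 11808 = -285814/81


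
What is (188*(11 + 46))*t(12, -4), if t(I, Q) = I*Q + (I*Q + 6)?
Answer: -964440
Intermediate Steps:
t(I, Q) = 6 + 2*I*Q (t(I, Q) = I*Q + (6 + I*Q) = 6 + 2*I*Q)
(188*(11 + 46))*t(12, -4) = (188*(11 + 46))*(6 + 2*12*(-4)) = (188*57)*(6 - 96) = 10716*(-90) = -964440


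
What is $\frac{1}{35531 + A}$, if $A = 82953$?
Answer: $\frac{1}{118484} \approx 8.44 \cdot 10^{-6}$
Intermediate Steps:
$\frac{1}{35531 + A} = \frac{1}{35531 + 82953} = \frac{1}{118484}$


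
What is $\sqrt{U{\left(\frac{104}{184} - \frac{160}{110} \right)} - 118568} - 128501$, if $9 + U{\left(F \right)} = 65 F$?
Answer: $-128501 + \frac{i \sqrt{7593695318}}{253} \approx -1.285 \cdot 10^{5} + 344.43 i$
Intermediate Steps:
$U{\left(F \right)} = -9 + 65 F$
$\sqrt{U{\left(\frac{104}{184} - \frac{160}{110} \right)} - 118568} - 128501 = \sqrt{\left(-9 + 65 \left(\frac{104}{184} - \frac{160}{110}\right)\right) - 118568} - 128501 = \sqrt{\left(-9 + 65 \left(104 \cdot \frac{1}{184} - \frac{16}{11}\right)\right) - 118568} - 128501 = \sqrt{\left(-9 + 65 \left(\frac{13}{23} - \frac{16}{11}\right)\right) - 118568} - 128501 = \sqrt{\left(-9 + 65 \left(- \frac{225}{253}\right)\right) - 118568} - 128501 = \sqrt{\left(-9 - \frac{14625}{253}\right) - 118568} - 128501 = \sqrt{- \frac{16902}{253} - 118568} - 128501 = \sqrt{- \frac{30014606}{253}} - 128501 = \frac{i \sqrt{7593695318}}{253} - 128501 = -128501 + \frac{i \sqrt{7593695318}}{253}$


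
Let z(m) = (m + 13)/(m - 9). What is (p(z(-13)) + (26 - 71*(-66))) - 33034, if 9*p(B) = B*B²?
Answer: -28322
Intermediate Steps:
z(m) = (13 + m)/(-9 + m)
p(B) = B³/9 (p(B) = (B*B²)/9 = B³/9)
(p(z(-13)) + (26 - 71*(-66))) - 33034 = (((13 - 13)/(-9 - 13))³/9 + (26 - 71*(-66))) - 33034 = ((0/(-22))³/9 + (26 + 4686)) - 33034 = ((-1/22*0)³/9 + 4712) - 33034 = ((⅑)*0³ + 4712) - 33034 = ((⅑)*0 + 4712) - 33034 = (0 + 4712) - 33034 = 4712 - 33034 = -28322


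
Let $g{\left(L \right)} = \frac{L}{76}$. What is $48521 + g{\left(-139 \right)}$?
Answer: $\frac{3687457}{76} \approx 48519.0$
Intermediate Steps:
$g{\left(L \right)} = \frac{L}{76}$ ($g{\left(L \right)} = L \frac{1}{76} = \frac{L}{76}$)
$48521 + g{\left(-139 \right)} = 48521 + \frac{1}{76} \left(-139\right) = 48521 - \frac{139}{76} = \frac{3687457}{76}$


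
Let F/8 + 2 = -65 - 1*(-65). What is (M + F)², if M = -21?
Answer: 1369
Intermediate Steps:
F = -16 (F = -16 + 8*(-65 - 1*(-65)) = -16 + 8*(-65 + 65) = -16 + 8*0 = -16 + 0 = -16)
(M + F)² = (-21 - 16)² = (-37)² = 1369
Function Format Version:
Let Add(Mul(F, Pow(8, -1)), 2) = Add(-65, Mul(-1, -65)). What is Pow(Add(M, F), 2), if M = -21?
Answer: 1369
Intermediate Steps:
F = -16 (F = Add(-16, Mul(8, Add(-65, Mul(-1, -65)))) = Add(-16, Mul(8, Add(-65, 65))) = Add(-16, Mul(8, 0)) = Add(-16, 0) = -16)
Pow(Add(M, F), 2) = Pow(Add(-21, -16), 2) = Pow(-37, 2) = 1369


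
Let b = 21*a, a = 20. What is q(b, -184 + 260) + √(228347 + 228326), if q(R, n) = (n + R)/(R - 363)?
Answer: 496/57 + √456673 ≈ 684.48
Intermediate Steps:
b = 420 (b = 21*20 = 420)
q(R, n) = (R + n)/(-363 + R)
q(b, -184 + 260) + √(228347 + 228326) = (420 + (-184 + 260))/(-363 + 420) + √(228347 + 228326) = (420 + 76)/57 + √456673 = (1/57)*496 + √456673 = 496/57 + √456673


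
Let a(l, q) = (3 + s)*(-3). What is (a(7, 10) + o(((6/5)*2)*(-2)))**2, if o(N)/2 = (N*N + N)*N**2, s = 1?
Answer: 268129267344/390625 ≈ 6.8641e+5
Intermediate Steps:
a(l, q) = -12 (a(l, q) = (3 + 1)*(-3) = 4*(-3) = -12)
o(N) = 2*N**2*(N + N**2) (o(N) = 2*((N*N + N)*N**2) = 2*((N**2 + N)*N**2) = 2*((N + N**2)*N**2) = 2*(N**2*(N + N**2)) = 2*N**2*(N + N**2))
(a(7, 10) + o(((6/5)*2)*(-2)))**2 = (-12 + 2*(((6/5)*2)*(-2))**3*(1 + ((6/5)*2)*(-2)))**2 = (-12 + 2*((12/5)*(-2))**3*(1 + (12/5)*(-2)))**2 = (-12 + 2*(-24/5)**3*(1 - 24/5))**2 = (-12 + 2*(-13824/125)*(-19/5))**2 = (-12 + 525312/625)**2 = (517812/625)**2 = 268129267344/390625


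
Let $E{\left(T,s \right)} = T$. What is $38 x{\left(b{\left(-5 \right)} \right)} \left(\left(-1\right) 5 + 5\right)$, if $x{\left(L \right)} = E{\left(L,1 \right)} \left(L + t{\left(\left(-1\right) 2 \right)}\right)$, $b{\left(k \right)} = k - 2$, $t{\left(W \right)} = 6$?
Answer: $0$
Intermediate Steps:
$b{\left(k \right)} = -2 + k$
$x{\left(L \right)} = L \left(6 + L\right)$ ($x{\left(L \right)} = L \left(L + 6\right) = L \left(6 + L\right)$)
$38 x{\left(b{\left(-5 \right)} \right)} \left(\left(-1\right) 5 + 5\right) = 38 \left(-2 - 5\right) \left(6 - 7\right) \left(\left(-1\right) 5 + 5\right) = 38 \left(- 7 \left(6 - 7\right)\right) \left(-5 + 5\right) = 38 \left(\left(-7\right) \left(-1\right)\right) 0 = 38 \cdot 7 \cdot 0 = 266 \cdot 0 = 0$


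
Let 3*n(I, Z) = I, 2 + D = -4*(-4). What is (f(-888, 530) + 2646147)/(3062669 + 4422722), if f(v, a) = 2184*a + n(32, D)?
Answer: 11411033/22456173 ≈ 0.50815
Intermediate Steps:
D = 14 (D = -2 - 4*(-4) = -2 + 16 = 14)
n(I, Z) = I/3
f(v, a) = 32/3 + 2184*a (f(v, a) = 2184*a + (1/3)*32 = 2184*a + 32/3 = 32/3 + 2184*a)
(f(-888, 530) + 2646147)/(3062669 + 4422722) = ((32/3 + 2184*530) + 2646147)/(3062669 + 4422722) = ((32/3 + 1157520) + 2646147)/7485391 = (3472592/3 + 2646147)*(1/7485391) = (11411033/3)*(1/7485391) = 11411033/22456173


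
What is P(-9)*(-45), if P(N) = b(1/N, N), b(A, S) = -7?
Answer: 315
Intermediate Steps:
P(N) = -7
P(-9)*(-45) = -7*(-45) = 315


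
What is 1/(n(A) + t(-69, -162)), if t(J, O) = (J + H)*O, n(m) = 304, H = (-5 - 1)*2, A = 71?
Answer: 1/13426 ≈ 7.4482e-5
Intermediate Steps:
H = -12 (H = -6*2 = -12)
t(J, O) = O*(-12 + J) (t(J, O) = (J - 12)*O = (-12 + J)*O = O*(-12 + J))
1/(n(A) + t(-69, -162)) = 1/(304 - 162*(-12 - 69)) = 1/(304 - 162*(-81)) = 1/(304 + 13122) = 1/13426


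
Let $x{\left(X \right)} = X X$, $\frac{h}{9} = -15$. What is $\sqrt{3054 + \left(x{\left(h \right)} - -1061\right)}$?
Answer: $2 \sqrt{5585} \approx 149.47$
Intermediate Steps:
$h = -135$ ($h = 9 \left(-15\right) = -135$)
$x{\left(X \right)} = X^{2}$
$\sqrt{3054 + \left(x{\left(h \right)} - -1061\right)} = \sqrt{3054 - \left(-1061 - \left(-135\right)^{2}\right)} = \sqrt{3054 + \left(18225 + 1061\right)} = \sqrt{3054 + 19286} = \sqrt{22340} = 2 \sqrt{5585}$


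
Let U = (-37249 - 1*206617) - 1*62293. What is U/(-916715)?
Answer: 306159/916715 ≈ 0.33397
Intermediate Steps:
U = -306159 (U = (-37249 - 206617) - 62293 = -243866 - 62293 = -306159)
U/(-916715) = -306159/(-916715) = -306159*(-1/916715) = 306159/916715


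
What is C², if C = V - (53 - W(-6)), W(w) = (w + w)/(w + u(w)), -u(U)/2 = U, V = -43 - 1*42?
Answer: 19600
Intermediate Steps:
V = -85 (V = -43 - 42 = -85)
u(U) = -2*U
W(w) = -2 (W(w) = (w + w)/(w - 2*w) = (2*w)/((-w)) = (2*w)*(-1/w) = -2)
C = -140 (C = -85 - (53 - 1*(-2)) = -85 - (53 + 2) = -85 - 1*55 = -85 - 55 = -140)
C² = (-140)² = 19600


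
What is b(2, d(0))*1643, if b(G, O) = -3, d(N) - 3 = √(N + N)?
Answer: -4929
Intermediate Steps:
d(N) = 3 + √2*√N (d(N) = 3 + √(N + N) = 3 + √(2*N) = 3 + √2*√N)
b(2, d(0))*1643 = -3*1643 = -4929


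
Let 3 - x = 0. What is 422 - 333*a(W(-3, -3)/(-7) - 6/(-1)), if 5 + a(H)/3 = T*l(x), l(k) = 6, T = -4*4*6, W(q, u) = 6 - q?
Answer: 580841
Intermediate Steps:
x = 3 (x = 3 - 1*0 = 3 + 0 = 3)
T = -96 (T = -16*6 = -96)
a(H) = -1743 (a(H) = -15 + 3*(-96*6) = -15 + 3*(-576) = -15 - 1728 = -1743)
422 - 333*a(W(-3, -3)/(-7) - 6/(-1)) = 422 - 333*(-1743) = 422 + 580419 = 580841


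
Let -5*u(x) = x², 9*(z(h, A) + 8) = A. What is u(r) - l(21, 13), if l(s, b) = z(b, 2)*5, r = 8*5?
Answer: -2530/9 ≈ -281.11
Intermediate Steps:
z(h, A) = -8 + A/9
r = 40
l(s, b) = -350/9 (l(s, b) = (-8 + (⅑)*2)*5 = (-8 + 2/9)*5 = -70/9*5 = -350/9)
u(x) = -x²/5
u(r) - l(21, 13) = -⅕*40² - 1*(-350/9) = -⅕*1600 + 350/9 = -320 + 350/9 = -2530/9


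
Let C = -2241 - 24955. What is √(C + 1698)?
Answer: I*√25498 ≈ 159.68*I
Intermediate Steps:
C = -27196
√(C + 1698) = √(-27196 + 1698) = √(-25498) = I*√25498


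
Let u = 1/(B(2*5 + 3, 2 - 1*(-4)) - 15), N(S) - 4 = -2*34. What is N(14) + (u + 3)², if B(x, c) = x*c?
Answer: -217916/3969 ≈ -54.904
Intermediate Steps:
B(x, c) = c*x
N(S) = -64 (N(S) = 4 - 2*34 = 4 - 68 = -64)
u = 1/63 (u = 1/((2 - 1*(-4))*(2*5 + 3) - 15) = 1/((2 + 4)*(10 + 3) - 15) = 1/(6*13 - 15) = 1/(78 - 15) = 1/63 ≈ 0.015873)
N(14) + (u + 3)² = -64 + (1/63 + 3)² = -64 + (190/63)² = -64 + 36100/3969 = -217916/3969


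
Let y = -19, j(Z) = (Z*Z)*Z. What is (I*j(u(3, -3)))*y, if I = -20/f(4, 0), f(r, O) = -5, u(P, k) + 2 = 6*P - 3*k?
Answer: -1187500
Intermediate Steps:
u(P, k) = -2 - 3*k + 6*P (u(P, k) = -2 + (6*P - 3*k) = -2 + (-3*k + 6*P) = -2 - 3*k + 6*P)
I = 4 (I = -20/(-5) = -20*(-1/5) = 4)
j(Z) = Z**3 (j(Z) = Z**2*Z = Z**3)
(I*j(u(3, -3)))*y = (4*(-2 - 3*(-3) + 6*3)**3)*(-19) = (4*(-2 + 9 + 18)**3)*(-19) = (4*25**3)*(-19) = (4*15625)*(-19) = 62500*(-19) = -1187500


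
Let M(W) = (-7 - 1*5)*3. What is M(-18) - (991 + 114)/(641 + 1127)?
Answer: -293/8 ≈ -36.625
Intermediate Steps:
M(W) = -36 (M(W) = (-7 - 5)*3 = -12*3 = -36)
M(-18) - (991 + 114)/(641 + 1127) = -36 - (991 + 114)/(641 + 1127) = -36 - 1105/1768 = -36 - 1*5/8 = -36 - 5/8 = -293/8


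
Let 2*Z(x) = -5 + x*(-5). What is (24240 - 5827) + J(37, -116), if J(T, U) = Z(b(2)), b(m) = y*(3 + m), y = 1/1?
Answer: 18398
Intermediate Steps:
y = 1
b(m) = 3 + m (b(m) = 1*(3 + m) = 3 + m)
Z(x) = -5/2 - 5*x/2 (Z(x) = (-5 + x*(-5))/2 = (-5 - 5*x)/2 = -5/2 - 5*x/2)
J(T, U) = -15 (J(T, U) = -5/2 - 5*(3 + 2)/2 = -5/2 - 5/2*5 = -5/2 - 25/2 = -15)
(24240 - 5827) + J(37, -116) = (24240 - 5827) - 15 = 18413 - 15 = 18398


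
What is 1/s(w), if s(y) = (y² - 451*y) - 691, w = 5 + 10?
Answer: -1/7231 ≈ -0.00013829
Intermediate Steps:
w = 15
s(y) = -691 + y² - 451*y
1/s(w) = 1/(-691 + 15² - 451*15) = 1/(-691 + 225 - 6765) = 1/(-7231) = -1/7231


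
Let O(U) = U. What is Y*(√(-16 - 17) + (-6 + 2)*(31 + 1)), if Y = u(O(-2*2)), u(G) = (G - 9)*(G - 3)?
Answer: -11648 + 91*I*√33 ≈ -11648.0 + 522.75*I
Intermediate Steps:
u(G) = (-9 + G)*(-3 + G)
Y = 91 (Y = 27 + (-2*2)² - (-24)*2 = 27 + (-4)² - 12*(-4) = 27 + 16 + 48 = 91)
Y*(√(-16 - 17) + (-6 + 2)*(31 + 1)) = 91*(√(-16 - 17) + (-6 + 2)*(31 + 1)) = 91*(√(-33) - 4*32) = 91*(I*√33 - 128) = 91*(-128 + I*√33) = -11648 + 91*I*√33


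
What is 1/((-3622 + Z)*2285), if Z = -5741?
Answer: -1/21394455 ≈ -4.6741e-8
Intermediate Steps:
1/((-3622 + Z)*2285) = 1/(-3622 - 5741*2285) = (1/2285)/(-9363) = -1/9363*1/2285 = -1/21394455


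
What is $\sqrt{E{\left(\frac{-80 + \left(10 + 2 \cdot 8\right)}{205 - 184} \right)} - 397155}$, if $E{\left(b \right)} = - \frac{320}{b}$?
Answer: $\frac{5 i \sqrt{142931}}{3} \approx 630.1 i$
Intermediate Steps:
$\sqrt{E{\left(\frac{-80 + \left(10 + 2 \cdot 8\right)}{205 - 184} \right)} - 397155} = \sqrt{- \frac{320}{\left(-80 + \left(10 + 2 \cdot 8\right)\right) \frac{1}{205 - 184}} - 397155} = \sqrt{- \frac{320}{\left(-80 + \left(10 + 16\right)\right) \frac{1}{21}} - 397155} = \sqrt{- \frac{320}{\left(-80 + 26\right) \frac{1}{21}} - 397155} = \sqrt{- \frac{320}{\left(-54\right) \frac{1}{21}} - 397155} = \sqrt{- \frac{320}{- \frac{18}{7}} - 397155} = \sqrt{\left(-320\right) \left(- \frac{7}{18}\right) - 397155} = \sqrt{\frac{1120}{9} - 397155} = \sqrt{- \frac{3573275}{9}} = \frac{5 i \sqrt{142931}}{3}$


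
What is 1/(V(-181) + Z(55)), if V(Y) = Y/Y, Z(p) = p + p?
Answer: 1/111 ≈ 0.0090090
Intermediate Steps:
Z(p) = 2*p
V(Y) = 1
1/(V(-181) + Z(55)) = 1/(1 + 2*55) = 1/(1 + 110) = 1/111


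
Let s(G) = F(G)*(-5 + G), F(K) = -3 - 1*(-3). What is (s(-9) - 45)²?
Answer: 2025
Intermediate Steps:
F(K) = 0 (F(K) = -3 + 3 = 0)
s(G) = 0 (s(G) = 0*(-5 + G) = 0)
(s(-9) - 45)² = (0 - 45)² = (-45)² = 2025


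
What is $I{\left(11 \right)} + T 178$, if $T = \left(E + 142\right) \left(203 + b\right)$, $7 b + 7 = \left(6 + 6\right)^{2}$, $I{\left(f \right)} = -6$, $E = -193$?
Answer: $- \frac{14143566}{7} \approx -2.0205 \cdot 10^{6}$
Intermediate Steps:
$b = \frac{137}{7}$ ($b = -1 + \frac{\left(6 + 6\right)^{2}}{7} = -1 + \frac{12^{2}}{7} = -1 + \frac{1}{7} \cdot 144 = -1 + \frac{144}{7} = \frac{137}{7} \approx 19.571$)
$T = - \frac{79458}{7}$ ($T = \left(-193 + 142\right) \left(203 + \frac{137}{7}\right) = \left(-51\right) \frac{1558}{7} = - \frac{79458}{7} \approx -11351.0$)
$I{\left(11 \right)} + T 178 = -6 - \frac{14143524}{7} = - \frac{14143566}{7}$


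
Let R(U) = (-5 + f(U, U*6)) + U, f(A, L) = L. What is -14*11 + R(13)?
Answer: -68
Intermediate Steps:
R(U) = -5 + 7*U (R(U) = (-5 + U*6) + U = (-5 + 6*U) + U = -5 + 7*U)
-14*11 + R(13) = -14*11 + (-5 + 7*13) = -154 + (-5 + 91) = -154 + 86 = -68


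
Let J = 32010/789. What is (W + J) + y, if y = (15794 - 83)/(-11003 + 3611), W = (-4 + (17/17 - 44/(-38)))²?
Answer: 9787630389/233939552 ≈ 41.838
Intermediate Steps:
J = 10670/263 (J = 32010*(1/789) = 10670/263 ≈ 40.570)
W = 1225/361 (W = (-4 + (17*(1/17) - 44*(-1/38)))² = (-4 + (1 + 22/19))² = (-4 + 41/19)² = (-35/19)² = 1225/361 ≈ 3.3934)
y = -5237/2464 (y = 15711/(-7392) = 15711*(-1/7392) = -5237/2464 ≈ -2.1254)
(W + J) + y = (1225/361 + 10670/263) - 5237/2464 = 4174045/94943 - 5237/2464 = 9787630389/233939552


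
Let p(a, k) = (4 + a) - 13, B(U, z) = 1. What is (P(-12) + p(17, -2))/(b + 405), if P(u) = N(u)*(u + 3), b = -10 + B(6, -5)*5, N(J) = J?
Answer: 29/100 ≈ 0.29000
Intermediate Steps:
p(a, k) = -9 + a
b = -5 (b = -10 + 1*5 = -10 + 5 = -5)
P(u) = u*(3 + u) (P(u) = u*(u + 3) = u*(3 + u))
(P(-12) + p(17, -2))/(b + 405) = (-12*(3 - 12) + (-9 + 17))/(-5 + 405) = (-12*(-9) + 8)/400 = (108 + 8)*(1/400) = 116*(1/400) = 29/100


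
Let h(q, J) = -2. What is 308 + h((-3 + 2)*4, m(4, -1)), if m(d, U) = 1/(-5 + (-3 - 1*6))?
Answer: 306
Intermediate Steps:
m(d, U) = -1/14 (m(d, U) = 1/(-5 + (-3 - 6)) = 1/(-5 - 9) = 1/(-14) = -1/14)
308 + h((-3 + 2)*4, m(4, -1)) = 308 - 2 = 306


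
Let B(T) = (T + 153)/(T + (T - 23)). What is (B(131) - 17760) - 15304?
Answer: -7902012/239 ≈ -33063.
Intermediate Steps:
B(T) = (153 + T)/(-23 + 2*T) (B(T) = (153 + T)/(T + (-23 + T)) = (153 + T)/(-23 + 2*T))
(B(131) - 17760) - 15304 = ((153 + 131)/(-23 + 2*131) - 17760) - 15304 = (284/(-23 + 262) - 17760) - 15304 = (284/239 - 17760) - 15304 = -4244356/239 - 15304 = -7902012/239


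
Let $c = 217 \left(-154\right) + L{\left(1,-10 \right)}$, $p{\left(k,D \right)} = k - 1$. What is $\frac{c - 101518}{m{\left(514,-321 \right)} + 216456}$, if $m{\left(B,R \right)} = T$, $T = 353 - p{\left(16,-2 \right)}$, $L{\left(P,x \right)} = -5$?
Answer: $- \frac{134941}{216794} \approx -0.62244$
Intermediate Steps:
$p{\left(k,D \right)} = -1 + k$
$c = -33423$ ($c = 217 \left(-154\right) - 5 = -33418 - 5 = -33423$)
$T = 338$ ($T = 353 - \left(-1 + 16\right) = 353 - 15 = 338$)
$m{\left(B,R \right)} = 338$
$\frac{c - 101518}{m{\left(514,-321 \right)} + 216456} = \frac{-33423 - 101518}{338 + 216456} = - \frac{134941}{216794}$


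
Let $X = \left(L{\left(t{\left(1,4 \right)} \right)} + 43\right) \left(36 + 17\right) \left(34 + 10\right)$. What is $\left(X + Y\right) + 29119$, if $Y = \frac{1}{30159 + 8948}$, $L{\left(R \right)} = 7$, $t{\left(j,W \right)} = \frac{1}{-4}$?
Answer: $\frac{5698632934}{39107} \approx 1.4572 \cdot 10^{5}$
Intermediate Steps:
$t{\left(j,W \right)} = - \frac{1}{4}$
$Y = \frac{1}{39107} \approx 2.5571 \cdot 10^{-5}$
$X = 116600$ ($X = \left(7 + 43\right) \left(36 + 17\right) \left(34 + 10\right) = 50 \cdot 53 \cdot 44 = 50 \cdot 2332 = 116600$)
$\left(X + Y\right) + 29119 = \left(116600 + \frac{1}{39107}\right) + 29119 = \frac{4559876201}{39107} + 29119 = \frac{5698632934}{39107}$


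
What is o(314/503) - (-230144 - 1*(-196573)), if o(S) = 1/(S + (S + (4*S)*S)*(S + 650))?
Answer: 6070840813201717/180835860890 ≈ 33571.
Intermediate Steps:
o(S) = 1/(S + (650 + S)*(S + 4*S²)) (o(S) = 1/(S + (S + 4*S²)*(650 + S)) = 1/(S + (650 + S)*(S + 4*S²)))
o(314/503) - (-230144 - 1*(-196573)) = 1/(((314/503))*(651 + 4*(314/503)² + 2601*(314/503))) - (-230144 - 1*(-196573)) = 1/(((314*(1/503)))*(651 + 4*(314*(1/503))² + 2601*(314*(1/503)))) - (-230144 + 196573) = 1/((314/503)*(651 + 4*(314/503)² + 2601*(314/503))) - 1*(-33571) = 503/(314*(651 + 4*(98596/253009) + 816714/503)) + 33571 = 503/(314*(651 + 394384/253009 + 816714/503)) + 33571 = 503/(314*(575910385/253009)) + 33571 = (503/314)*(253009/575910385) + 33571 = 127263527/180835860890 + 33571 = 6070840813201717/180835860890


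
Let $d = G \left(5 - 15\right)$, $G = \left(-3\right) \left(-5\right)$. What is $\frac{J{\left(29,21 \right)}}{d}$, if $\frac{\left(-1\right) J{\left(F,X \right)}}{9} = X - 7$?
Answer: $\frac{21}{25} \approx 0.84$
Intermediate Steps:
$G = 15$
$J{\left(F,X \right)} = 63 - 9 X$ ($J{\left(F,X \right)} = - 9 \left(X - 7\right) = - 9 \left(-7 + X\right) = 63 - 9 X$)
$d = -150$ ($d = 15 \left(5 - 15\right) = 15 \left(-10\right) = -150$)
$\frac{J{\left(29,21 \right)}}{d} = \frac{63 - 189}{-150} = \left(63 - 189\right) \left(- \frac{1}{150}\right) = \left(-126\right) \left(- \frac{1}{150}\right) = \frac{21}{25}$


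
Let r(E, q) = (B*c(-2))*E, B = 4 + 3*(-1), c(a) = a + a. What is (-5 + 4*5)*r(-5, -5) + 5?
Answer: 305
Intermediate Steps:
c(a) = 2*a
B = 1 (B = 4 - 3 = 1)
r(E, q) = -4*E (r(E, q) = (1*(2*(-2)))*E = (1*(-4))*E = -4*E)
(-5 + 4*5)*r(-5, -5) + 5 = (-5 + 4*5)*(-4*(-5)) + 5 = (-5 + 20)*20 + 5 = 15*20 + 5 = 300 + 5 = 305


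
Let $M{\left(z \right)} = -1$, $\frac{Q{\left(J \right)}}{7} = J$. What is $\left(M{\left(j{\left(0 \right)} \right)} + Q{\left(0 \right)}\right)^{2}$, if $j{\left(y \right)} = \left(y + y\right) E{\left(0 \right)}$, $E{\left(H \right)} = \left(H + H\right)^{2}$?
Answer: $1$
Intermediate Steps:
$Q{\left(J \right)} = 7 J$
$E{\left(H \right)} = 4 H^{2}$ ($E{\left(H \right)} = \left(2 H\right)^{2} = 4 H^{2}$)
$j{\left(y \right)} = 0$ ($j{\left(y \right)} = \left(y + y\right) 4 \cdot 0^{2} = 2 y 4 \cdot 0 = 2 y 0 = 0$)
$\left(M{\left(j{\left(0 \right)} \right)} + Q{\left(0 \right)}\right)^{2} = \left(-1 + 7 \cdot 0\right)^{2} = \left(-1 + 0\right)^{2} = \left(-1\right)^{2} = 1$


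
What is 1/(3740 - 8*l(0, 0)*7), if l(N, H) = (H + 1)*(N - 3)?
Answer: 1/3908 ≈ 0.00025589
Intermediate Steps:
l(N, H) = (1 + H)*(-3 + N)
1/(3740 - 8*l(0, 0)*7) = 1/(3740 - 8*(-3 + 0 - 3*0 + 0*0)*7) = 1/(3740 - 8*(-3 + 0 + 0 + 0)*7) = 1/(3740 - 8*(-3)*7) = 1/(3740 + 24*7) = 1/(3740 + 168) = 1/3908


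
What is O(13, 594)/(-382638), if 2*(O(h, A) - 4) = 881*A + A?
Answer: -130979/191319 ≈ -0.68461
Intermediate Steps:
O(h, A) = 4 + 441*A (O(h, A) = 4 + (881*A + A)/2 = 4 + (882*A)/2 = 4 + 441*A)
O(13, 594)/(-382638) = (4 + 441*594)/(-382638) = (4 + 261954)*(-1/382638) = 261958*(-1/382638) = -130979/191319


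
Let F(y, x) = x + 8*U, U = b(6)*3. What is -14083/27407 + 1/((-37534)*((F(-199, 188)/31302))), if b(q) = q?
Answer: -88175106409/170763260108 ≈ -0.51636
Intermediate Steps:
U = 18 (U = 6*3 = 18)
F(y, x) = 144 + x (F(y, x) = x + 8*18 = x + 144 = 144 + x)
-14083/27407 + 1/((-37534)*((F(-199, 188)/31302))) = -14083/27407 + 1/((-37534)*(((144 + 188)/31302))) = -14083*1/27407 - 1/(37534*(332*(1/31302))) = -14083/27407 - 1/(37534*166/15651) = -14083/27407 - 1/37534*15651/166 = -14083/27407 - 15651/6230644 = -88175106409/170763260108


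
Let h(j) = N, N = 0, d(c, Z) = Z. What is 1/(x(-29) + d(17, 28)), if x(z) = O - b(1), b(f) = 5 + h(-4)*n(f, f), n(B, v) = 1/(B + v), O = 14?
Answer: 1/37 ≈ 0.027027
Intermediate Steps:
h(j) = 0
b(f) = 5 (b(f) = 5 + 0/(f + f) = 5 + 0/((2*f)) = 5 + 0*(1/(2*f)) = 5 + 0 = 5)
x(z) = 9 (x(z) = 14 - 1*5 = 14 - 5 = 9)
1/(x(-29) + d(17, 28)) = 1/(9 + 28) = 1/37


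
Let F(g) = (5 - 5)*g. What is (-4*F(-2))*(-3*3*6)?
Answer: 0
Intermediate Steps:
F(g) = 0 (F(g) = 0*g = 0)
(-4*F(-2))*(-3*3*6) = (-4*0)*(-3*3*6) = 0*(-9*6) = 0*(-54) = 0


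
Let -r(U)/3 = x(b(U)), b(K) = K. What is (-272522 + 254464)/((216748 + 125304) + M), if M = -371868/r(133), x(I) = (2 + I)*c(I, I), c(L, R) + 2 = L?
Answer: -159677865/3024656788 ≈ -0.052792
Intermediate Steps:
c(L, R) = -2 + L
x(I) = (-2 + I)*(2 + I) (x(I) = (2 + I)*(-2 + I) = (-2 + I)*(2 + I))
r(U) = 12 - 3*U² (r(U) = -3*(-4 + U²) = 12 - 3*U²)
M = 123956/17685 (M = -371868/(12 - 3*133²) = -371868/(12 - 3*17689) = -371868/(12 - 53067) = -371868/(-53055) = -371868*(-1/53055) = 123956/17685 ≈ 7.0091)
(-272522 + 254464)/((216748 + 125304) + M) = (-272522 + 254464)/((216748 + 125304) + 123956/17685) = -18058/(342052 + 123956/17685) = -18058/6049313576/17685 = -18058*17685/6049313576 = -159677865/3024656788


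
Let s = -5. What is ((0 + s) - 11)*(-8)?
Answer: 128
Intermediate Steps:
((0 + s) - 11)*(-8) = ((0 - 5) - 11)*(-8) = (-5 - 11)*(-8) = -16*(-8) = 128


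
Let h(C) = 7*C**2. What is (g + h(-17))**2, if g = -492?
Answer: 2343961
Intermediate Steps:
(g + h(-17))**2 = (-492 + 7*(-17)**2)**2 = (-492 + 7*289)**2 = (-492 + 2023)**2 = 1531**2 = 2343961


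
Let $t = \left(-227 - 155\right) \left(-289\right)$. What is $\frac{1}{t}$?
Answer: $\frac{1}{110398} \approx 9.0581 \cdot 10^{-6}$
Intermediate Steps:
$t = 110398$ ($t = \left(-382\right) \left(-289\right) = 110398$)
$\frac{1}{t} = \frac{1}{110398}$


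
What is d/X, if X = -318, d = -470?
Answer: 235/159 ≈ 1.4780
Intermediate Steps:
d/X = -470/(-318) = -470*(-1/318) = 235/159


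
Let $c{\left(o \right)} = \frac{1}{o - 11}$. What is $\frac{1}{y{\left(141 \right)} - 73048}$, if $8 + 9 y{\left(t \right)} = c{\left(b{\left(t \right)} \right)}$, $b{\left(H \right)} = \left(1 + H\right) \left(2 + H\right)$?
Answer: $- \frac{182655}{13342744799} \approx -1.3689 \cdot 10^{-5}$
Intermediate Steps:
$c{\left(o \right)} = \frac{1}{-11 + o}$
$y{\left(t \right)} = - \frac{8}{9} + \frac{1}{9 \left(-9 + t^{2} + 3 t\right)}$ ($y{\left(t \right)} = - \frac{8}{9} + \frac{1}{9 \left(-11 + \left(2 + t^{2} + 3 t\right)\right)} = - \frac{8}{9} + \frac{1}{9 \left(-9 + t^{2} + 3 t\right)}$)
$\frac{1}{y{\left(141 \right)} - 73048} = \frac{1}{\frac{73 - 3384 - 8 \cdot 141^{2}}{9 \left(-9 + 141^{2} + 3 \cdot 141\right)} - 73048} = \frac{1}{\frac{73 - 3384 - 159048}{9 \left(-9 + 19881 + 423\right)} - 73048} = \frac{1}{\frac{73 - 3384 - 159048}{9 \cdot 20295} - 73048} = \frac{1}{\frac{1}{9} \cdot \frac{1}{20295} \left(-162359\right) - 73048} = \frac{1}{- \frac{162359}{182655} - 73048} = \frac{1}{- \frac{13342744799}{182655}} = - \frac{182655}{13342744799}$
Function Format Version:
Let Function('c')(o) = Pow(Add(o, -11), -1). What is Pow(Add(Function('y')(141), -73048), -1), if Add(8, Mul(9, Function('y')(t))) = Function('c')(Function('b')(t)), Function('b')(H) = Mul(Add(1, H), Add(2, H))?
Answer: Rational(-182655, 13342744799) ≈ -1.3689e-5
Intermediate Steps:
Function('c')(o) = Pow(Add(-11, o), -1)
Function('y')(t) = Add(Rational(-8, 9), Mul(Rational(1, 9), Pow(Add(-9, Pow(t, 2), Mul(3, t)), -1))) (Function('y')(t) = Add(Rational(-8, 9), Mul(Rational(1, 9), Pow(Add(-11, Add(2, Pow(t, 2), Mul(3, t))), -1))) = Add(Rational(-8, 9), Mul(Rational(1, 9), Pow(Add(-9, Pow(t, 2), Mul(3, t)), -1))))
Pow(Add(Function('y')(141), -73048), -1) = Pow(Add(Mul(Rational(1, 9), Pow(Add(-9, Pow(141, 2), Mul(3, 141)), -1), Add(73, Mul(-24, 141), Mul(-8, Pow(141, 2)))), -73048), -1) = Pow(Add(Mul(Rational(1, 9), Pow(Add(-9, 19881, 423), -1), Add(73, -3384, Mul(-8, 19881))), -73048), -1) = Pow(Add(Mul(Rational(1, 9), Pow(20295, -1), Add(73, -3384, -159048)), -73048), -1) = Pow(Add(Mul(Rational(1, 9), Rational(1, 20295), -162359), -73048), -1) = Pow(Add(Rational(-162359, 182655), -73048), -1) = Pow(Rational(-13342744799, 182655), -1) = Rational(-182655, 13342744799)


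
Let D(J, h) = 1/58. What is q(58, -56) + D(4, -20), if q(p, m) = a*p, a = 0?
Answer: 1/58 ≈ 0.017241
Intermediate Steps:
D(J, h) = 1/58
q(p, m) = 0 (q(p, m) = 0*p = 0)
q(58, -56) + D(4, -20) = 0 + 1/58 = 1/58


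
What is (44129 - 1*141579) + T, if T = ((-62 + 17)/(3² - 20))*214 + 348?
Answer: -1058492/11 ≈ -96227.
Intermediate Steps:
T = 13458/11 (T = -45/(9 - 20)*214 + 348 = -45/(-11)*214 + 348 = -45*(-1/11)*214 + 348 = (45/11)*214 + 348 = 9630/11 + 348 = 13458/11 ≈ 1223.5)
(44129 - 1*141579) + T = (44129 - 1*141579) + 13458/11 = (44129 - 141579) + 13458/11 = -97450 + 13458/11 = -1058492/11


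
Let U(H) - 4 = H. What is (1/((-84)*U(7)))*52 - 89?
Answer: -20572/231 ≈ -89.056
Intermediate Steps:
U(H) = 4 + H
(1/((-84)*U(7)))*52 - 89 = (1/((-84)*(4 + 7)))*52 - 89 = -1/84/11*52 - 89 = -1/84*1/11*52 - 89 = -1/924*52 - 89 = -13/231 - 89 = -20572/231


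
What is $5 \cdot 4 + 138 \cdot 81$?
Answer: $11198$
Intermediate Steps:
$5 \cdot 4 + 138 \cdot 81 = 20 + 11178 = 11198$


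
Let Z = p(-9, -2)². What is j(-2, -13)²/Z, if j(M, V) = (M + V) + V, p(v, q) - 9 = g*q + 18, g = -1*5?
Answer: 784/1369 ≈ 0.57268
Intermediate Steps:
g = -5
p(v, q) = 27 - 5*q (p(v, q) = 9 + (-5*q + 18) = 9 + (18 - 5*q) = 27 - 5*q)
j(M, V) = M + 2*V
Z = 1369 (Z = (27 - 5*(-2))² = (27 + 10)² = 37² = 1369)
j(-2, -13)²/Z = (-2 + 2*(-13))²/1369 = (-2 - 26)²*(1/1369) = (-28)²*(1/1369) = 784*(1/1369) = 784/1369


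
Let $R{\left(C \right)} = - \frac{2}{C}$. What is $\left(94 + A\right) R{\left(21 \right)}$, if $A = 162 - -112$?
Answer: $- \frac{736}{21} \approx -35.048$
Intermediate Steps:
$A = 274$ ($A = 162 + 112 = 274$)
$\left(94 + A\right) R{\left(21 \right)} = \left(94 + 274\right) \left(- \frac{2}{21}\right) = 368 \left(\left(-2\right) \frac{1}{21}\right) = 368 \left(- \frac{2}{21}\right) = - \frac{736}{21}$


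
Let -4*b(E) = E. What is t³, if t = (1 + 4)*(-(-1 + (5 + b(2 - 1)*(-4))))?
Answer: -15625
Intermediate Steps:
b(E) = -E/4
t = -25 (t = (1 + 4)*(-(-1 + (5 - (2 - 1)/4*(-4)))) = 5*(-(-1 + (5 - ¼*1*(-4)))) = 5*(-(-1 + (5 - ¼*(-4)))) = 5*(-(-1 + (5 + 1))) = 5*(-(-1 + 6)) = 5*(-1*5) = 5*(-5) = -25)
t³ = (-25)³ = -15625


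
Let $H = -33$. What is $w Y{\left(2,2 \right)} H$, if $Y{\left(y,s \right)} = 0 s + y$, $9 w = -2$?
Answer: $\frac{44}{3} \approx 14.667$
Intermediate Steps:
$w = - \frac{2}{9}$ ($w = \frac{1}{9} \left(-2\right) = - \frac{2}{9} \approx -0.22222$)
$Y{\left(y,s \right)} = y$ ($Y{\left(y,s \right)} = 0 + y = y$)
$w Y{\left(2,2 \right)} H = - \frac{2 \cdot 2 \left(-33\right)}{9} = \left(- \frac{2}{9}\right) \left(-66\right) = \frac{44}{3}$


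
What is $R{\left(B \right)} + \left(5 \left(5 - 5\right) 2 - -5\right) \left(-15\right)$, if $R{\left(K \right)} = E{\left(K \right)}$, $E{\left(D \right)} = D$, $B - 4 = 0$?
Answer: $-71$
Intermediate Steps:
$B = 4$ ($B = 4 + 0 = 4$)
$R{\left(K \right)} = K$
$R{\left(B \right)} + \left(5 \left(5 - 5\right) 2 - -5\right) \left(-15\right) = 4 + \left(5 \left(5 - 5\right) 2 - -5\right) \left(-15\right) = 4 + \left(5 \cdot 0 \cdot 2 + 5\right) \left(-15\right) = 4 + \left(5 \cdot 0 + 5\right) \left(-15\right) = 4 + \left(0 + 5\right) \left(-15\right) = 4 + 5 \left(-15\right) = 4 - 75 = -71$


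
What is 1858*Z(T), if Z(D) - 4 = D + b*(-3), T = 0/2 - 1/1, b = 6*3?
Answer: -94758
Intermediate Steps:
b = 18
T = -1 (T = 0*(½) - 1*1 = 0 - 1 = -1)
Z(D) = -50 + D (Z(D) = 4 + (D + 18*(-3)) = 4 + (D - 54) = 4 + (-54 + D) = -50 + D)
1858*Z(T) = 1858*(-50 - 1) = 1858*(-51) = -94758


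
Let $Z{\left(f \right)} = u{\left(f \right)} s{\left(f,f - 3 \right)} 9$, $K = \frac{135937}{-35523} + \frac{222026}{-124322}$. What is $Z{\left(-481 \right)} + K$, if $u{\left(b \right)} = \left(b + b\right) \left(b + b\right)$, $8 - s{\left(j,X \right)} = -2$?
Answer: $\frac{183916313238567224}{2208145203} \approx 8.329 \cdot 10^{7}$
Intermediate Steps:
$s{\left(j,X \right)} = 10$ ($s{\left(j,X \right)} = 8 - -2 = 8 + 2 = 10$)
$u{\left(b \right)} = 4 b^{2}$ ($u{\left(b \right)} = 2 b 2 b = 4 b^{2}$)
$K = - \frac{12393494656}{2208145203}$ ($K = 135937 \left(- \frac{1}{35523}\right) + 222026 \left(- \frac{1}{124322}\right) = - \frac{135937}{35523} - \frac{111013}{62161} = - \frac{12393494656}{2208145203} \approx -5.6126$)
$Z{\left(f \right)} = 360 f^{2}$ ($Z{\left(f \right)} = 4 f^{2} \cdot 10 \cdot 9 = 40 f^{2} \cdot 9 = 360 f^{2}$)
$Z{\left(-481 \right)} + K = 360 \left(-481\right)^{2} - \frac{12393494656}{2208145203} = 360 \cdot 231361 - \frac{12393494656}{2208145203} = 83289960 - \frac{12393494656}{2208145203} = \frac{183916313238567224}{2208145203}$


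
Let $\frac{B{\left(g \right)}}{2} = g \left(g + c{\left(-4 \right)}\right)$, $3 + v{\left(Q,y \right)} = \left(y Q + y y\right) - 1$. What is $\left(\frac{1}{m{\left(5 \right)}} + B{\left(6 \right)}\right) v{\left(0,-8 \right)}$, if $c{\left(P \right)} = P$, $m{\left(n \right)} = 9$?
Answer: $\frac{4340}{3} \approx 1446.7$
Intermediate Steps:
$v{\left(Q,y \right)} = -4 + y^{2} + Q y$ ($v{\left(Q,y \right)} = -3 - \left(1 - y Q - y y\right) = -3 - \left(1 - y^{2} - Q y\right) = -3 + \left(-1 + y^{2} + Q y\right) = -4 + y^{2} + Q y$)
$B{\left(g \right)} = 2 g \left(-4 + g\right)$ ($B{\left(g \right)} = 2 g \left(g - 4\right) = 2 g \left(-4 + g\right)$)
$\left(\frac{1}{m{\left(5 \right)}} + B{\left(6 \right)}\right) v{\left(0,-8 \right)} = \left(\frac{1}{9} + 2 \cdot 6 \left(-4 + 6\right)\right) \left(-4 + \left(-8\right)^{2} + 0 \left(-8\right)\right) = \left(\frac{1}{9} + 2 \cdot 6 \cdot 2\right) \left(-4 + 64 + 0\right) = \left(\frac{1}{9} + 24\right) 60 = \frac{217}{9} \cdot 60 = \frac{4340}{3}$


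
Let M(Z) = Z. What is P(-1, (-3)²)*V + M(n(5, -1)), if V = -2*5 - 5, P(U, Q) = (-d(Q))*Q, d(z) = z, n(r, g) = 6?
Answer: 1221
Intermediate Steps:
P(U, Q) = -Q² (P(U, Q) = (-Q)*Q = -Q²)
V = -15 (V = -10 - 5 = -15)
P(-1, (-3)²)*V + M(n(5, -1)) = -((-3)²)²*(-15) + 6 = -1*9²*(-15) + 6 = -1*81*(-15) + 6 = -81*(-15) + 6 = 1215 + 6 = 1221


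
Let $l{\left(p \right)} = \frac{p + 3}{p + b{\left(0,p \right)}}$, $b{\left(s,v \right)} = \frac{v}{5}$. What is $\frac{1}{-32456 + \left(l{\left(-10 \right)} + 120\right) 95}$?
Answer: $- \frac{12}{252007} \approx -4.7618 \cdot 10^{-5}$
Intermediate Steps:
$b{\left(s,v \right)} = \frac{v}{5}$ ($b{\left(s,v \right)} = v \frac{1}{5} = \frac{v}{5}$)
$l{\left(p \right)} = \frac{5 \left(3 + p\right)}{6 p}$ ($l{\left(p \right)} = \frac{p + 3}{p + \frac{p}{5}} = \frac{3 + p}{\frac{6}{5} p} = \left(3 + p\right) \frac{5}{6 p} = \frac{5 \left(3 + p\right)}{6 p}$)
$\frac{1}{-32456 + \left(l{\left(-10 \right)} + 120\right) 95} = \frac{1}{-32456 + \left(\frac{5 \left(3 - 10\right)}{6 \left(-10\right)} + 120\right) 95} = \frac{1}{-32456 + \left(\frac{5}{6} \left(- \frac{1}{10}\right) \left(-7\right) + 120\right) 95} = \frac{1}{-32456 + \left(\frac{7}{12} + 120\right) 95} = \frac{1}{-32456 + \frac{1447}{12} \cdot 95} = \frac{1}{-32456 + \frac{137465}{12}} = \frac{1}{- \frac{252007}{12}} = - \frac{12}{252007}$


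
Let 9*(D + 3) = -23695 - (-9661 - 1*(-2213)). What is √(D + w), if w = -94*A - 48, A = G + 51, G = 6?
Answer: 4*I*√4058/3 ≈ 84.937*I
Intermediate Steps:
A = 57 (A = 6 + 51 = 57)
w = -5406 (w = -94*57 - 48 = -5358 - 48 = -5406)
D = -16274/9 (D = -3 + (-23695 - (-9661 - 1*(-2213)))/9 = -3 + (-23695 - (-9661 + 2213))/9 = -3 + (-23695 - 1*(-7448))/9 = -3 + (-23695 + 7448)/9 = -3 + (⅑)*(-16247) = -3 - 16247/9 = -16274/9 ≈ -1808.2)
√(D + w) = √(-16274/9 - 5406) = √(-64928/9) = 4*I*√4058/3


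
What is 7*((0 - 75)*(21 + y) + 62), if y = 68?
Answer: -46291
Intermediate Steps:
7*((0 - 75)*(21 + y) + 62) = 7*((0 - 75)*(21 + 68) + 62) = 7*(-75*89 + 62) = 7*(-6675 + 62) = 7*(-6613) = -46291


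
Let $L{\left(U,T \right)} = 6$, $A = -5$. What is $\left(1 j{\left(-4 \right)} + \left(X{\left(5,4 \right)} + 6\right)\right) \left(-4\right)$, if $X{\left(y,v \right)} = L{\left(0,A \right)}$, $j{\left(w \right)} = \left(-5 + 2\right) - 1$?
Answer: $-32$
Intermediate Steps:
$j{\left(w \right)} = -4$ ($j{\left(w \right)} = -3 - 1 = -4$)
$X{\left(y,v \right)} = 6$
$\left(1 j{\left(-4 \right)} + \left(X{\left(5,4 \right)} + 6\right)\right) \left(-4\right) = \left(1 \left(-4\right) + \left(6 + 6\right)\right) \left(-4\right) = \left(-4 + 12\right) \left(-4\right) = 8 \left(-4\right) = -32$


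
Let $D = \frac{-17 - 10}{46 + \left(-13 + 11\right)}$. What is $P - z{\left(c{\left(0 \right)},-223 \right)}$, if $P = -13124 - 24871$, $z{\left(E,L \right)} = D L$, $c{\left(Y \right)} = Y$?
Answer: $- \frac{1677801}{44} \approx -38132.0$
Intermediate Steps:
$D = - \frac{27}{44}$ ($D = - \frac{27}{46 - 2} = - \frac{27}{44} \approx -0.61364$)
$z{\left(E,L \right)} = - \frac{27 L}{44}$
$P = -37995$
$P - z{\left(c{\left(0 \right)},-223 \right)} = -37995 - \left(- \frac{27}{44}\right) \left(-223\right) = -37995 - \frac{6021}{44} = - \frac{1677801}{44}$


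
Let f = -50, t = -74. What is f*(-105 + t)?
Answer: 8950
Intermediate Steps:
f*(-105 + t) = -50*(-105 - 74) = -50*(-179) = 8950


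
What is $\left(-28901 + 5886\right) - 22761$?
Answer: $-45776$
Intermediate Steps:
$\left(-28901 + 5886\right) - 22761 = -23015 - 22761 = -45776$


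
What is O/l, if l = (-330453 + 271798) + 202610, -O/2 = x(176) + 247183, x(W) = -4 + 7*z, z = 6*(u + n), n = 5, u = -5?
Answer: -164786/47985 ≈ -3.4341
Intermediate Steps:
z = 0 (z = 6*(-5 + 5) = 6*0 = 0)
x(W) = -4 (x(W) = -4 + 7*0 = -4 + 0 = -4)
O = -494358 (O = -2*(-4 + 247183) = -2*247179 = -494358)
l = 143955 (l = -58655 + 202610 = 143955)
O/l = -494358/143955 = -494358*1/143955 = -164786/47985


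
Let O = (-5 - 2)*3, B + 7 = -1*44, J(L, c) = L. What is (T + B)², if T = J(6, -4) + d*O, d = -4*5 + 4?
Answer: 84681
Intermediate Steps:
B = -51 (B = -7 - 1*44 = -7 - 44 = -51)
d = -16 (d = -20 + 4 = -16)
O = -21 (O = -7*3 = -21)
T = 342 (T = 6 - 16*(-21) = 6 + 336 = 342)
(T + B)² = (342 - 51)² = 291² = 84681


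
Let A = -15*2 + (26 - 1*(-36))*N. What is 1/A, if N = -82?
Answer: -1/5114 ≈ -0.00019554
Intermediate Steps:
A = -5114 (A = -15*2 + (26 - 1*(-36))*(-82) = -30 + (26 + 36)*(-82) = -30 + 62*(-82) = -30 - 5084 = -5114)
1/A = 1/(-5114) = -1/5114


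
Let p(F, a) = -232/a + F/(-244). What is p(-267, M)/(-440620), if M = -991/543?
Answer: -31002741/106543678480 ≈ -0.00029099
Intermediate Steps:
M = -991/543 (M = -991*1/543 = -991/543 ≈ -1.8250)
p(F, a) = -232/a - F/244 (p(F, a) = -232/a + F*(-1/244) = -232/a - F/244)
p(-267, M)/(-440620) = (-232/(-991/543) - 1/244*(-267))/(-440620) = (-232*(-543/991) + 267/244)*(-1/440620) = (125976/991 + 267/244)*(-1/440620) = (31002741/241804)*(-1/440620) = -31002741/106543678480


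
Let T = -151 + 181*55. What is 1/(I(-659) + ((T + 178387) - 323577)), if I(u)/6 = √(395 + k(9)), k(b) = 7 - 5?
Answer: -67693/9164677352 - 3*√397/9164677352 ≈ -7.3928e-6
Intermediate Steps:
T = 9804 (T = -151 + 9955 = 9804)
k(b) = 2
I(u) = 6*√397 (I(u) = 6*√(395 + 2) = 6*√397)
1/(I(-659) + ((T + 178387) - 323577)) = 1/(6*√397 + ((9804 + 178387) - 323577)) = 1/(6*√397 + (188191 - 323577)) = 1/(6*√397 - 135386) = 1/(-135386 + 6*√397)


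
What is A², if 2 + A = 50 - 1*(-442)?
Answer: 240100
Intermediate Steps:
A = 490 (A = -2 + (50 - 1*(-442)) = -2 + (50 + 442) = -2 + 492 = 490)
A² = 490² = 240100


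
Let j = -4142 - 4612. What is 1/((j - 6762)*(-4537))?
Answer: 1/70396092 ≈ 1.4205e-8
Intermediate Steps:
j = -8754
1/((j - 6762)*(-4537)) = 1/(-8754 - 6762*(-4537)) = -1/4537/(-15516) = -1/15516*(-1/4537) = 1/70396092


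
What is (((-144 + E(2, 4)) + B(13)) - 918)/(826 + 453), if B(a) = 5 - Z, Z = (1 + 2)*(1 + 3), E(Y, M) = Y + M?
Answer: -1063/1279 ≈ -0.83112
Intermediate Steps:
E(Y, M) = M + Y
Z = 12 (Z = 3*4 = 12)
B(a) = -7 (B(a) = 5 - 1*12 = 5 - 12 = -7)
(((-144 + E(2, 4)) + B(13)) - 918)/(826 + 453) = (((-144 + (4 + 2)) - 7) - 918)/(826 + 453) = (((-144 + 6) - 7) - 918)/1279 = ((-138 - 7) - 918)/1279 = (-145 - 918)/1279 = (1/1279)*(-1063) = -1063/1279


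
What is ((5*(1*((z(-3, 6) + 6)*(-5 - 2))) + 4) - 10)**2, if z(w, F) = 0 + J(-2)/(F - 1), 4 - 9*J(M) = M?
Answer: 438244/9 ≈ 48694.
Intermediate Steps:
J(M) = 4/9 - M/9
z(w, F) = 2/(3*(-1 + F)) (z(w, F) = 0 + (4/9 - 1/9*(-2))/(F - 1) = 0 + (4/9 + 2/9)/(-1 + F) = 0 + 2/(3*(-1 + F)) = 2/(3*(-1 + F)))
((5*(1*((z(-3, 6) + 6)*(-5 - 2))) + 4) - 10)**2 = ((5*(1*((2/(3*(-1 + 6)) + 6)*(-5 - 2))) + 4) - 10)**2 = ((5*(1*(((2/3)/5 + 6)*(-7))) + 4) - 10)**2 = ((5*(1*(((2/3)*(1/5) + 6)*(-7))) + 4) - 10)**2 = ((5*(1*((2/15 + 6)*(-7))) + 4) - 10)**2 = ((5*(1*((92/15)*(-7))) + 4) - 10)**2 = ((5*(1*(-644/15)) + 4) - 10)**2 = ((5*(-644/15) + 4) - 10)**2 = ((-644/3 + 4) - 10)**2 = (-632/3 - 10)**2 = (-662/3)**2 = 438244/9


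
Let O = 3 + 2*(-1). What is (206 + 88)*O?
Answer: 294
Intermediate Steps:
O = 1 (O = 3 - 2 = 1)
(206 + 88)*O = (206 + 88)*1 = 294*1 = 294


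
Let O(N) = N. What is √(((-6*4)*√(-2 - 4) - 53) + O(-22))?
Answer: √(-75 - 24*I*√6) ≈ 3.1855 - 9.2275*I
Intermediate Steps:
√(((-6*4)*√(-2 - 4) - 53) + O(-22)) = √(((-6*4)*√(-2 - 4) - 53) - 22) = √((-24*I*√6 - 53) - 22) = √((-53 - 24*I*√6) - 22) = √(-75 - 24*I*√6)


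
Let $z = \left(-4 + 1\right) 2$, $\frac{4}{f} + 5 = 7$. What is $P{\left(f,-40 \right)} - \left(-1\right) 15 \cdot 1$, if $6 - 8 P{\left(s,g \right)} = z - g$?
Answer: $\frac{23}{2} \approx 11.5$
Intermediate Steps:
$f = 2$ ($f = \frac{4}{-5 + 7} = \frac{4}{2} = 4 \cdot \frac{1}{2} = 2$)
$z = -6$ ($z = \left(-3\right) 2 = -6$)
$P{\left(s,g \right)} = \frac{3}{2} + \frac{g}{8}$ ($P{\left(s,g \right)} = \frac{3}{4} - \frac{-6 - g}{8} = \frac{3}{4} + \left(\frac{3}{4} + \frac{g}{8}\right) = \frac{3}{2} + \frac{g}{8}$)
$P{\left(f,-40 \right)} - \left(-1\right) 15 \cdot 1 = \left(\frac{3}{2} + \frac{1}{8} \left(-40\right)\right) - \left(-1\right) 15 \cdot 1 = \left(\frac{3}{2} - 5\right) - \left(-15\right) 1 = - \frac{7}{2} - -15 = - \frac{7}{2} + 15 = \frac{23}{2}$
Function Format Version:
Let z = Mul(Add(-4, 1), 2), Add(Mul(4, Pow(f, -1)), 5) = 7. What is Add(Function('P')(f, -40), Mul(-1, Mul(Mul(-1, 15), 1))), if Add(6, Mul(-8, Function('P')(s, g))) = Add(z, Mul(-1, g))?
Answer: Rational(23, 2) ≈ 11.500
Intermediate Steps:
f = 2 (f = Mul(4, Pow(Add(-5, 7), -1)) = Mul(4, Pow(2, -1)) = Mul(4, Rational(1, 2)) = 2)
z = -6 (z = Mul(-3, 2) = -6)
Function('P')(s, g) = Add(Rational(3, 2), Mul(Rational(1, 8), g)) (Function('P')(s, g) = Add(Rational(3, 4), Mul(Rational(-1, 8), Add(-6, Mul(-1, g)))) = Add(Rational(3, 4), Add(Rational(3, 4), Mul(Rational(1, 8), g))) = Add(Rational(3, 2), Mul(Rational(1, 8), g)))
Add(Function('P')(f, -40), Mul(-1, Mul(Mul(-1, 15), 1))) = Add(Add(Rational(3, 2), Mul(Rational(1, 8), -40)), Mul(-1, Mul(Mul(-1, 15), 1))) = Add(Add(Rational(3, 2), -5), Mul(-1, Mul(-15, 1))) = Add(Rational(-7, 2), Mul(-1, -15)) = Add(Rational(-7, 2), 15) = Rational(23, 2)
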